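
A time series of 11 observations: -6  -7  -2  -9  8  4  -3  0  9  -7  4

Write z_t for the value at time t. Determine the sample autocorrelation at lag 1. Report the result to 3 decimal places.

Mean z̄ = (-6 − 7 − 2 − 9 + 8 + 4 − 3 + 0 + 9 − 7 + 4)/11 = -0.8182
Numerator Σ_{t=1}^{10}(z_t−z̄)(z_{t+1}−z̄) = -75.3967
Denominator Σ(z_t−z̄)² = 397.6364
r_1 = -75.3967 / 397.6364 = -0.190

-0.190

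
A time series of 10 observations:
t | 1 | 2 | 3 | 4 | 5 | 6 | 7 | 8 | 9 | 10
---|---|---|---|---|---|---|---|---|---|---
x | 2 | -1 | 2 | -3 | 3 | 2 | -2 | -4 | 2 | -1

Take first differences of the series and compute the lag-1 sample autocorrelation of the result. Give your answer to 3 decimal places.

-0.535

First differences Δx: -3, 3, -5, 6, -1, -4, -2, 6, -3
Mean of differences = -0.3333
Numerator Σ(Δx_t−Δx̄)(Δx_{t+1}−Δx̄) = -77.1111
Denominator Σ(Δx_t−Δx̄)² = 144.0000
r_1(Δx) = -77.1111 / 144.0000 = -0.535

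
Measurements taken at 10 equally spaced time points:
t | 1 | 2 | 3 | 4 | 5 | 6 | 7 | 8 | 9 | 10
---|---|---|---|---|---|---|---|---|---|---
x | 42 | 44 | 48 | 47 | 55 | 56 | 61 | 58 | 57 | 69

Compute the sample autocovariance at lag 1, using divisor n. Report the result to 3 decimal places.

Mean x̄ = (42 + 44 + 48 + 47 + 55 + 56 + 61 + 58 + 57 + 69)/10 = 53.7000
Σ_{t=1}^{9}(x_t−x̄)(x_{t+1}−x̄) = 314.1100
γ_1 = 314.1100 / 10 = 31.411

31.411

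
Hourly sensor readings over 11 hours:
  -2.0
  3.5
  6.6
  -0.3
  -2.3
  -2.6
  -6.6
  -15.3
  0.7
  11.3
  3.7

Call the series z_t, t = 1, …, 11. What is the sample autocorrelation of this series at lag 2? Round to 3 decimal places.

Mean z̄ = (-2.0 + 3.5 + 6.6 − 0.3 − 2.3 − 2.6 − 6.6 − 15.3 + 0.7 + 11.3 + 3.7)/11 = -0.3000
Numerator Σ_{t=1}^{9}(z_t−z̄)(z_{t+2}−z̄) = -154.7300
Denominator Σ(z_t−z̄)² = 490.4800
r_2 = -154.7300 / 490.4800 = -0.315

-0.315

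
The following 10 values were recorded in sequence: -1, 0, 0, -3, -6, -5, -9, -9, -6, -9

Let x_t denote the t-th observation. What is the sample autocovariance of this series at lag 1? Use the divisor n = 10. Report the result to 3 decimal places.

Mean x̄ = (-1 + 0 + 0 − 3 − 6 − 5 − 9 − 9 − 6 − 9)/10 = -4.8000
Σ_{t=1}^{9}(x_t−x̄)(x_{t+1}−x̄) = 76.5600
γ_1 = 76.5600 / 10 = 7.656

7.656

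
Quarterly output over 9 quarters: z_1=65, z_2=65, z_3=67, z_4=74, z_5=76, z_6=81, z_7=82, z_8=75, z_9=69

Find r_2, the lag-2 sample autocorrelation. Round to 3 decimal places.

0.124

Mean z̄ = (65 + 65 + 67 + 74 + 76 + 81 + 82 + 75 + 69)/9 = 72.6667
Σ(z_t−z̄)(z_{t+2}−z̄) = (43.4444) + (-10.2222) + (-18.8889) + (11.1111) + (31.1111) + (19.4444) + (-34.2222) = 41.7778
Denominator Σ(z_t−z̄)² = 338.0000
r_2 = 41.7778 / 338.0000 = 0.124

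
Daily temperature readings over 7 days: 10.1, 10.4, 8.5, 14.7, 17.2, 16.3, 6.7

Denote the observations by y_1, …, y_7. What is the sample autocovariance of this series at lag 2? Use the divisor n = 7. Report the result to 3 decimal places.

-4.537

Mean ȳ = (10.1 + 10.4 + 8.5 + 14.7 + 17.2 + 16.3 + 6.7)/7 = 11.9857
Deviations: -1.8857, -1.5857, -3.4857, 2.7143, 5.2143, 4.3143, -5.2857
Σ_{t=1}^{5}(y_t−ȳ)(y_{t+2}−ȳ) = -31.7576
γ_2 = -31.7576 / 7 = -4.537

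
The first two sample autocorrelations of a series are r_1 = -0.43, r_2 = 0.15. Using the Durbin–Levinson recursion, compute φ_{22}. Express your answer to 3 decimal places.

φ_{22} = (r_2 − r_1²) / (1 − r_1²)
r_1² = (-0.43)² = 0.1849
Numerator = 0.15 − 0.1849 = -0.0349; denominator = 1 − 0.1849 = 0.8151
φ_{22} = -0.0349 / 0.8151 = -0.043

-0.043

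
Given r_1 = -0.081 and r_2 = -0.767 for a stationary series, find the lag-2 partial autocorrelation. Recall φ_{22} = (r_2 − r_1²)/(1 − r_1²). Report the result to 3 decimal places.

-0.779

φ_{22} = (r_2 − r_1²) / (1 − r_1²)
r_1² = (-0.081)² = 0.006561
Numerator = -0.767 − 0.0066 = -0.7736; denominator = 1 − 0.0066 = 0.9934
φ_{22} = -0.7736 / 0.9934 = -0.779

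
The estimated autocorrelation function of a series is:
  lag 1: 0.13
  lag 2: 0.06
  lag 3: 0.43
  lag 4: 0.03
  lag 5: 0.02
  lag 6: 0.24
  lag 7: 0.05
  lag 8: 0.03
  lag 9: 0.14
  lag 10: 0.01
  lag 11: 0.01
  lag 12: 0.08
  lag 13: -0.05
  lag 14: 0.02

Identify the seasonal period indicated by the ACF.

The largest autocorrelation is r_3 = 0.43, with a weaker echo at lag 6 (0.24); the remaining lags stay at or below 0.14.
The dominant spike at lag 3 indicates a seasonal period of 3.

3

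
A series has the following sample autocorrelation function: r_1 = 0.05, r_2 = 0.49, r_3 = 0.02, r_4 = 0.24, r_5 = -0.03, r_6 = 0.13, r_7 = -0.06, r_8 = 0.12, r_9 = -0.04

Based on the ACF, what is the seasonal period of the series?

2

The largest autocorrelation is r_2 = 0.49, with a weaker echo at lag 4 (0.24); the remaining lags stay at or below 0.13.
The dominant spike at lag 2 indicates a seasonal period of 2.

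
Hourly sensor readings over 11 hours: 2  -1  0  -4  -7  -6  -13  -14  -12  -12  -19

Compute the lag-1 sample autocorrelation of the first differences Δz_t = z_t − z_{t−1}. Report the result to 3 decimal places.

-0.290

First differences Δz: -3, 1, -4, -3, 1, -7, -1, 2, 0, -7
Mean of differences = -2.1000
Numerator Σ(Δz_t−Δz̄)(Δz_{t+1}−Δz̄) = -27.5100
Denominator Σ(Δz_t−Δz̄)² = 94.9000
r_1(Δz) = -27.5100 / 94.9000 = -0.290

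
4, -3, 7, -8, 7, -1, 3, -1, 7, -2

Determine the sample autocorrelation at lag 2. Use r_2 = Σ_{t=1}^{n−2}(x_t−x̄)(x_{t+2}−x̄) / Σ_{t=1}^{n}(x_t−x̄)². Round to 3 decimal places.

Mean x̄ = (4 − 3 + 7 − 8 + 7 − 1 + 3 − 1 + 7 − 2)/10 = 1.3000
Numerator Σ_{t=1}^{8}(x_t−x̄)(x_{t+2}−x̄) = 141.5200
Denominator Σ(x_t−x̄)² = 234.1000
r_2 = 141.5200 / 234.1000 = 0.605

0.605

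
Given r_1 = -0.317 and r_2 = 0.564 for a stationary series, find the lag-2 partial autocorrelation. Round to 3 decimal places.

0.515

φ_{22} = (r_2 − r_1²) / (1 − r_1²)
r_1² = (-0.317)² = 0.100489
Numerator = 0.564 − 0.1005 = 0.4635; denominator = 1 − 0.1005 = 0.8995
φ_{22} = 0.4635 / 0.8995 = 0.515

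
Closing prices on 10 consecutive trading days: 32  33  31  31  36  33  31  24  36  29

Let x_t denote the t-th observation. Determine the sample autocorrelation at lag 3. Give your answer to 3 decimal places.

-0.187

Mean x̄ = (32 + 33 + 31 + 31 + 36 + 33 + 31 + 24 + 36 + 29)/10 = 31.6000
Σ(x_t−x̄)(x_{t+3}−x̄) = (-0.2400) + (6.1600) + (-0.8400) + (0.3600) + (-33.4400) + (6.1600) + (1.5600) = -20.2800
Denominator Σ(x_t−x̄)² = 108.4000
r_3 = -20.2800 / 108.4000 = -0.187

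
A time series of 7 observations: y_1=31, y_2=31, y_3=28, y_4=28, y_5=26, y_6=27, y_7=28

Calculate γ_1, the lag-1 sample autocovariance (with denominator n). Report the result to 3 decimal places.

1.545

Mean ȳ = (31 + 31 + 28 + 28 + 26 + 27 + 28)/7 = 28.4286
Deviations: 2.5714, 2.5714, -0.4286, -0.4286, -2.4286, -1.4286, -0.4286
Σ_{t=1}^{6}(y_t−ȳ)(y_{t+1}−ȳ) = 10.8163
γ_1 = 10.8163 / 7 = 1.545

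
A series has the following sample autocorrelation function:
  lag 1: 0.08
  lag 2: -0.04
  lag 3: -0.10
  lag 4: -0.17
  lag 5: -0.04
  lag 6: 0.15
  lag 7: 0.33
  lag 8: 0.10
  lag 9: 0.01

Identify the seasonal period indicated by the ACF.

7

The largest autocorrelation is r_7 = 0.33; the remaining lags stay at or below 0.15.
The dominant spike at lag 7 indicates a seasonal period of 7.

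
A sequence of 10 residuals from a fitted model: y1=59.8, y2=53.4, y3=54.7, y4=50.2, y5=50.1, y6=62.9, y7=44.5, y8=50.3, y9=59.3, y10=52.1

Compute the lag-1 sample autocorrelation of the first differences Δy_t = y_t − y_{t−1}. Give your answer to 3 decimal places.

-0.504

First differences Δy: -6.4, 1.3, -4.5, -0.1, 12.8, -18.4, 5.8, 9.0, -7.2
Mean of differences = -0.8556
Numerator Σ(Δy_t−Δȳ)(Δy_{t+1}−Δȳ) = -365.5242
Denominator Σ(Δy_t−Δȳ)² = 725.2022
r_1(Δy) = -365.5242 / 725.2022 = -0.504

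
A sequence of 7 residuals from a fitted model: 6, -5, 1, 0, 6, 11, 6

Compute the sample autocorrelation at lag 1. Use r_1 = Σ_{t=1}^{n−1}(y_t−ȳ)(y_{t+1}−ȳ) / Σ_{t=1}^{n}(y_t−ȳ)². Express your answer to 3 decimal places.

0.228

Mean ȳ = (6 − 5 + 1 + 0 + 6 + 11 + 6)/7 = 3.5714
Σ(y_t−ȳ)(y_{t+1}−ȳ) = (-20.8163) + (22.0408) + (9.1837) + (-8.6735) + (18.0408) + (18.0408) = 37.8163
Denominator Σ(y_t−ȳ)² = 165.7143
r_1 = 37.8163 / 165.7143 = 0.228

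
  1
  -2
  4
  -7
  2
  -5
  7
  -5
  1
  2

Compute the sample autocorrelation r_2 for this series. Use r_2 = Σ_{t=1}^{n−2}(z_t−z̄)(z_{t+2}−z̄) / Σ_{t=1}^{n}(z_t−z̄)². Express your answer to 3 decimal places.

Mean z̄ = (1 − 2 + 4 − 7 + 2 − 5 + 7 − 5 + 1 + 2)/10 = -0.2000
Numerator Σ_{t=1}^{8}(z_t−z̄)(z_{t+2}−z̄) = 96.1200
Denominator Σ(z_t−z̄)² = 177.6000
r_2 = 96.1200 / 177.6000 = 0.541

0.541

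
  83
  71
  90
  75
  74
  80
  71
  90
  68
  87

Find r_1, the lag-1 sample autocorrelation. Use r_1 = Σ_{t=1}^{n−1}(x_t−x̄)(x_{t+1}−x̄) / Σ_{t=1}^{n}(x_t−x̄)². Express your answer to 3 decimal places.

-0.743

Mean x̄ = (83 + 71 + 90 + 75 + 74 + 80 + 71 + 90 + 68 + 87)/10 = 78.9000
Numerator Σ_{t=1}^{9}(x_t−x̄)(x_{t+1}−x̄) = -455.3100
Denominator Σ(x_t−x̄)² = 612.9000
r_1 = -455.3100 / 612.9000 = -0.743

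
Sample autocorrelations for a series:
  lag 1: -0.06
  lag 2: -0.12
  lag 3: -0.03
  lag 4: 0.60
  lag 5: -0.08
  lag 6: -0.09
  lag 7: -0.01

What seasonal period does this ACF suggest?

4

The largest autocorrelation is r_4 = 0.60; the remaining lags stay at or below -0.01.
The dominant spike at lag 4 indicates a seasonal period of 4.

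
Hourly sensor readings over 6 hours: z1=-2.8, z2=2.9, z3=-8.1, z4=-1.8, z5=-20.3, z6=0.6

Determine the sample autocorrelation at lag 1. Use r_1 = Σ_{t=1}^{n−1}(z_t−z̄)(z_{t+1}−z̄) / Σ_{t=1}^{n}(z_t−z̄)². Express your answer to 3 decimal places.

Mean z̄ = (-2.8 + 2.9 − 8.1 − 1.8 − 20.3 + 0.6)/6 = -4.9167
Σ(z_t−z̄)(z_{t+1}−z̄) = (16.5453) + (-24.8831) + (-9.9214) + (-47.9447) + (-84.8647) = -151.0686
Denominator Σ(z_t−z̄)² = 352.5083
r_1 = -151.0686 / 352.5083 = -0.429

-0.429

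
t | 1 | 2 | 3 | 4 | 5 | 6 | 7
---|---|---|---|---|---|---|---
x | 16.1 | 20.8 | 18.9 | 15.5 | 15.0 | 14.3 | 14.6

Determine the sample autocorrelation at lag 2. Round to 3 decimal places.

Mean x̄ = (16.1 + 20.8 + 18.9 + 15.5 + 15.0 + 14.3 + 14.6)/7 = 16.4571
Deviations from mean: -0.3571, 4.3429, 2.4429, -0.9571, -1.4571, -2.1571, -1.8571
Numerator Σ_{t=1}^{5}(x_t−x̄)(x_{t+2}−x̄) = -3.8180
Denominator Σ(x_t−x̄)² = 36.0971
r_2 = -3.8180 / 36.0971 = -0.106

-0.106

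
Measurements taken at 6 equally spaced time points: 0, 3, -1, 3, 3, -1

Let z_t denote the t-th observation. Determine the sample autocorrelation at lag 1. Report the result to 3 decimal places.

-0.513

Mean z̄ = (0 + 3 − 1 + 3 + 3 − 1)/6 = 1.1667
Deviations from mean: -1.1667, 1.8333, -2.1667, 1.8333, 1.8333, -2.1667
Numerator Σ_{t=1}^{5}(z_t−z̄)(z_{t+1}−z̄) = -10.6944
Denominator Σ(z_t−z̄)² = 20.8333
r_1 = -10.6944 / 20.8333 = -0.513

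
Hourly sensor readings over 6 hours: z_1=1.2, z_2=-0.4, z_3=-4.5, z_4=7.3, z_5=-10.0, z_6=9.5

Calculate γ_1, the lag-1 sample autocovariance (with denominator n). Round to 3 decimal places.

Mean z̄ = (1.2 − 0.4 − 4.5 + 7.3 − 10.0 + 9.5)/6 = 0.5167
Deviations: 0.6833, -0.9167, -5.0167, 6.7833, -10.5167, 8.9833
Σ_{t=1}^{5}(z_t−z̄)(z_{t+1}−z̄) = -195.8703
γ_1 = -195.8703 / 6 = -32.645

-32.645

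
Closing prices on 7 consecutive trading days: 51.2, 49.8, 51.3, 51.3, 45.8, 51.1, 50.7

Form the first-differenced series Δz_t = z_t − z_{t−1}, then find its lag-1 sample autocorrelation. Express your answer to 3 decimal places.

First differences Δz: -1.4, 1.5, 0.0, -5.5, 5.3, -0.4
Mean of differences = -0.0833
Numerator Σ(Δz_t−Δz̄)(Δz_{t+1}−Δz̄) = -33.2686
Denominator Σ(Δz_t−Δz̄)² = 62.6683
r_1(Δz) = -33.2686 / 62.6683 = -0.531

-0.531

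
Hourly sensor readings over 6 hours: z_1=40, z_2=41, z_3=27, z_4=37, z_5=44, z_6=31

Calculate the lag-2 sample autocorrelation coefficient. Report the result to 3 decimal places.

-0.495

Mean z̄ = (40 + 41 + 27 + 37 + 44 + 31)/6 = 36.6667
Σ(z_t−z̄)(z_{t+2}−z̄) = (-32.2222) + (1.4444) + (-70.8889) + (-1.8889) = -103.5556
Denominator Σ(z_t−z̄)² = 209.3333
r_2 = -103.5556 / 209.3333 = -0.495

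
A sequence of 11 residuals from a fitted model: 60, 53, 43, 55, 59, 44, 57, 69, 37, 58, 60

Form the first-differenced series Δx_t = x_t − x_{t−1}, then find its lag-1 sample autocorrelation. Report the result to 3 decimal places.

-0.481

First differences Δx: -7, -10, 12, 4, -15, 13, 12, -32, 21, 2
Mean of differences = 0.0000
Numerator Σ(Δx_t−Δx̄)(Δx_{t+1}−Δx̄) = -1115.0000
Denominator Σ(Δx_t−Δx̄)² = 2316.0000
r_1(Δx) = -1115.0000 / 2316.0000 = -0.481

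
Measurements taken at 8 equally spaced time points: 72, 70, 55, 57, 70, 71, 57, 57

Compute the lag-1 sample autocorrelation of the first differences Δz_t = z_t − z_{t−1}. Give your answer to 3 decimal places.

First differences Δz: -2, -15, 2, 13, 1, -14, 0
Mean of differences = -2.1429
Numerator Σ(Δz_t−Δz̄)(Δz_{t+1}−Δz̄) = -7.4490
Denominator Σ(Δz_t−Δz̄)² = 566.8571
r_1(Δz) = -7.4490 / 566.8571 = -0.013

-0.013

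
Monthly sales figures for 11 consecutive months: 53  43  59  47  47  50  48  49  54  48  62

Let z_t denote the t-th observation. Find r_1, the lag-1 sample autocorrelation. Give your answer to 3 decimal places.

-0.417

Mean z̄ = (53 + 43 + 59 + 47 + 47 + 50 + 48 + 49 + 54 + 48 + 62)/11 = 50.9091
Numerator Σ_{t=1}^{10}(z_t−z̄)(z_{t+1}−z̄) = -132.2810
Denominator Σ(z_t−z̄)² = 316.9091
r_1 = -132.2810 / 316.9091 = -0.417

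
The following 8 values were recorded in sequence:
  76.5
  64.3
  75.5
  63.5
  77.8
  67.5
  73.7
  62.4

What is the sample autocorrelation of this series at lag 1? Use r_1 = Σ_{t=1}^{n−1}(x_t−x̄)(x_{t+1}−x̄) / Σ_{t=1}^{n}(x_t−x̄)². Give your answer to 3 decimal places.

Mean x̄ = (76.5 + 64.3 + 75.5 + 63.5 + 77.8 + 67.5 + 73.7 + 62.4)/8 = 70.1500
Σ(x_t−x̄)(x_{t+1}−x̄) = (-37.1475) + (-31.2975) + (-35.5775) + (-50.8725) + (-20.2725) + (-9.4075) + (-27.5125) = -212.0875
Denominator Σ(x_t−x̄)² = 285.6000
r_1 = -212.0875 / 285.6000 = -0.743

-0.743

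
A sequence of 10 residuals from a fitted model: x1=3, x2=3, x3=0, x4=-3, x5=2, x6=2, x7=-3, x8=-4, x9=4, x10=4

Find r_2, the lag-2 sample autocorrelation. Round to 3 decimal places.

-0.625

Mean x̄ = (3 + 3 + 0 − 3 + 2 + 2 − 3 − 4 + 4 + 4)/10 = 0.8000
Numerator Σ_{t=1}^{8}(x_t−x̄)(x_{t+2}−x̄) = -53.4800
Denominator Σ(x_t−x̄)² = 85.6000
r_2 = -53.4800 / 85.6000 = -0.625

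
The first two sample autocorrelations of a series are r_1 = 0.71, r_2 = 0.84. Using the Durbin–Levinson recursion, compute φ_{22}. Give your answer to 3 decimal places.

0.677

φ_{22} = (r_2 − r_1²) / (1 − r_1²)
r_1² = (0.71)² = 0.5041
Numerator = 0.84 − 0.5041 = 0.3359; denominator = 1 − 0.5041 = 0.4959
φ_{22} = 0.3359 / 0.4959 = 0.677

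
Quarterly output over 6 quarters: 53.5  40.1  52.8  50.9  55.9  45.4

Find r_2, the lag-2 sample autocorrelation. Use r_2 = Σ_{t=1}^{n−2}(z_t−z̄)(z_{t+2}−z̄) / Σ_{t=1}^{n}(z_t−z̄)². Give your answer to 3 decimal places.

0.080

Mean z̄ = (53.5 + 40.1 + 52.8 + 50.9 + 55.9 + 45.4)/6 = 49.7667
Deviations from mean: 3.7333, -9.6667, 3.0333, 1.1333, 6.1333, -4.3667
Numerator Σ_{t=1}^{4}(z_t−z̄)(z_{t+2}−z̄) = 14.0244
Denominator Σ(z_t−z̄)² = 174.5533
r_2 = 14.0244 / 174.5533 = 0.080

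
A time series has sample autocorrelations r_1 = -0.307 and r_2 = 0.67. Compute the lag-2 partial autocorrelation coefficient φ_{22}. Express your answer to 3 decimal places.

0.636

φ_{22} = (r_2 − r_1²) / (1 − r_1²)
r_1² = (-0.307)² = 0.094249
Numerator = 0.67 − 0.0942 = 0.5758; denominator = 1 − 0.0942 = 0.9058
φ_{22} = 0.5758 / 0.9058 = 0.636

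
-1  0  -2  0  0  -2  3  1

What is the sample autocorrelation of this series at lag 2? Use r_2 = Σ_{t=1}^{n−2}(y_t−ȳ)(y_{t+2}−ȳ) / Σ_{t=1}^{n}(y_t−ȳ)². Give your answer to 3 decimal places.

Mean ȳ = (-1 + 0 − 2 + 0 + 0 − 2 + 3 + 1)/8 = -0.1250
Deviations from mean: -0.8750, 0.1250, -1.8750, 0.1250, 0.1250, -1.8750, 3.1250, 1.1250
Σ(y_t−ȳ)(y_{t+2}−ȳ) = (1.6406) + (0.0156) + (-0.2344) + (-0.2344) + (0.3906) + (-2.1094) = -0.5313
Denominator Σ(y_t−ȳ)² = 18.8750
r_2 = -0.5313 / 18.8750 = -0.028

-0.028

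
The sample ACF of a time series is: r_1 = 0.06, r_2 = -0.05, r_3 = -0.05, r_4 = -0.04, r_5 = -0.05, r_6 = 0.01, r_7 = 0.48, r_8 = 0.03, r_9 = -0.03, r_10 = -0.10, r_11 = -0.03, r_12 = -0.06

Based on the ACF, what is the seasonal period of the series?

7

The largest autocorrelation is r_7 = 0.48; the remaining lags stay at or below 0.06.
The dominant spike at lag 7 indicates a seasonal period of 7.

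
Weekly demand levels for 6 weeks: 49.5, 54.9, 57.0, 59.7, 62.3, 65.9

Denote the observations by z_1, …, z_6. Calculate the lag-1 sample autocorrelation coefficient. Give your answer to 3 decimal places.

Mean z̄ = (49.5 + 54.9 + 57.0 + 59.7 + 62.3 + 65.9)/6 = 58.2167
Deviations from mean: -8.7167, -3.3167, -1.2167, 1.4833, 4.0833, 7.6833
Numerator Σ_{t=1}^{5}(z_t−z̄)(z_{t+1}−z̄) = 68.5714
Denominator Σ(z_t−z̄)² = 166.3683
r_1 = 68.5714 / 166.3683 = 0.412

0.412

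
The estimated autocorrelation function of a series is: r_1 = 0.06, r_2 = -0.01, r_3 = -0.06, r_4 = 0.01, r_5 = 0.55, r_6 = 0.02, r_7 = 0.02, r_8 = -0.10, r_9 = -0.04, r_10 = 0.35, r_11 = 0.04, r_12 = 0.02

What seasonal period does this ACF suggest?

5

The largest autocorrelation is r_5 = 0.55, with a weaker echo at lag 10 (0.35); the remaining lags stay at or below 0.06.
The dominant spike at lag 5 indicates a seasonal period of 5.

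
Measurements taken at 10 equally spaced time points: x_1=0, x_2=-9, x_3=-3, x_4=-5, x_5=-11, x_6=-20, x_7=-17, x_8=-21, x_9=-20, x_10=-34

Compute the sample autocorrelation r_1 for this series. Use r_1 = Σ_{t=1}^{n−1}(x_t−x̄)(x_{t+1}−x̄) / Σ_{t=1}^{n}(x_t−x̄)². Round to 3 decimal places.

0.451

Mean x̄ = (0 − 9 − 3 − 5 − 11 − 20 − 17 − 21 − 20 − 34)/10 = -14.0000
Numerator Σ_{t=1}^{9}(x_t−x̄)(x_{t+1}−x̄) = 434.0000
Denominator Σ(x_t−x̄)² = 962.0000
r_1 = 434.0000 / 962.0000 = 0.451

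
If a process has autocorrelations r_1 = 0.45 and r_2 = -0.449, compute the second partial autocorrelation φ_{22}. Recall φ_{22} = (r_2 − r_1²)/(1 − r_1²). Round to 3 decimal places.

-0.817

φ_{22} = (r_2 − r_1²) / (1 − r_1²)
r_1² = (0.45)² = 0.2025
Numerator = -0.449 − 0.2025 = -0.6515; denominator = 1 − 0.2025 = 0.7975
φ_{22} = -0.6515 / 0.7975 = -0.817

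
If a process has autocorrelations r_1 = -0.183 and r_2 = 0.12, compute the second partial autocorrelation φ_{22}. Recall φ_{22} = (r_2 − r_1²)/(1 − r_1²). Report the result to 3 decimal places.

0.090

φ_{22} = (r_2 − r_1²) / (1 − r_1²)
r_1² = (-0.183)² = 0.033489
Numerator = 0.12 − 0.0335 = 0.0865; denominator = 1 − 0.0335 = 0.9665
φ_{22} = 0.0865 / 0.9665 = 0.090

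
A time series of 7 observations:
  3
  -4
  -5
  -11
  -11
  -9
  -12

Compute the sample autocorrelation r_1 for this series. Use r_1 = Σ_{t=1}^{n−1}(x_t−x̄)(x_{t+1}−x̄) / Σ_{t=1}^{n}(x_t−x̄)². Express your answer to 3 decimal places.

Mean x̄ = (3 − 4 − 5 − 11 − 11 − 9 − 12)/7 = -7.0000
Σ(x_t−x̄)(x_{t+1}−x̄) = (30.0000) + (6.0000) + (-8.0000) + (16.0000) + (8.0000) + (10.0000) = 62.0000
Denominator Σ(x_t−x̄)² = 174.0000
r_1 = 62.0000 / 174.0000 = 0.356

0.356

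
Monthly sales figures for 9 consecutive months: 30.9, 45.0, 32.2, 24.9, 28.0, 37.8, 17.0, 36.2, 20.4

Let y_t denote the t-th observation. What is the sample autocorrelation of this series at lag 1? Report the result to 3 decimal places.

-0.346

Mean ȳ = (30.9 + 45.0 + 32.2 + 24.9 + 28.0 + 37.8 + 17.0 + 36.2 + 20.4)/9 = 30.2667
Numerator Σ_{t=1}^{8}(y_t−ȳ)(y_{t+1}−ȳ) = -214.6711
Denominator Σ(y_t−ȳ)² = 620.4600
r_1 = -214.6711 / 620.4600 = -0.346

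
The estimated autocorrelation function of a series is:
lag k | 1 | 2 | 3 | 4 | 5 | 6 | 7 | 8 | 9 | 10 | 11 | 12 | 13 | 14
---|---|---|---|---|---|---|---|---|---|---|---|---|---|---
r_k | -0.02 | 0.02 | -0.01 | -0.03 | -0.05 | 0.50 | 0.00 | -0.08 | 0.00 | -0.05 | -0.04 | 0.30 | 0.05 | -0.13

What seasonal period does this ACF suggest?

The largest autocorrelation is r_6 = 0.50, with a weaker echo at lag 12 (0.30); the remaining lags stay at or below 0.05.
The dominant spike at lag 6 indicates a seasonal period of 6.

6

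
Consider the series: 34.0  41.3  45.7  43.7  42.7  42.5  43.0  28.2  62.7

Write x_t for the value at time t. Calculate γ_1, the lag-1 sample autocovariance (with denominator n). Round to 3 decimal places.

Mean x̄ = (34.0 + 41.3 + 45.7 + 43.7 + 42.7 + 42.5 + 43.0 + 28.2 + 62.7)/9 = 42.6444
Σ_{t=1}^{8}(x_t−x̄)(x_{t+1}−x̄) = -284.0886
γ_1 = -284.0886 / 9 = -31.565

-31.565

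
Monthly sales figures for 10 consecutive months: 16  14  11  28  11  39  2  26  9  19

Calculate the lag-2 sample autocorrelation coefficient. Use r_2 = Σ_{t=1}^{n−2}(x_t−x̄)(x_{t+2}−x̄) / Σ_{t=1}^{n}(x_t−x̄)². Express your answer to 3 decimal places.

Mean x̄ = (16 + 14 + 11 + 28 + 11 + 39 + 2 + 26 + 9 + 19)/10 = 17.5000
Numerator Σ_{t=1}^{8}(x_t−x̄)(x_{t+2}−x̄) = 669.0000
Denominator Σ(x_t−x̄)² = 1058.5000
r_2 = 669.0000 / 1058.5000 = 0.632

0.632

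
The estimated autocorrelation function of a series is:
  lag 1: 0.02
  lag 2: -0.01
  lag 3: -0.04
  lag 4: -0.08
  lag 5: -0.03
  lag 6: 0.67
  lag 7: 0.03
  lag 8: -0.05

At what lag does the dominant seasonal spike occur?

The largest autocorrelation is r_6 = 0.67; the remaining lags stay at or below 0.03.
The dominant spike at lag 6 indicates a seasonal period of 6.

6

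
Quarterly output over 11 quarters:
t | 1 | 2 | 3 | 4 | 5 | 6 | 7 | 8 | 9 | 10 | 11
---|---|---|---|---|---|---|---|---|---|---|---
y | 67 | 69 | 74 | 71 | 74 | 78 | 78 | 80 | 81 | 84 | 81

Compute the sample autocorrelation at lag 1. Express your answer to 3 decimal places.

Mean ȳ = (67 + 69 + 74 + 71 + 74 + 78 + 78 + 80 + 81 + 84 + 81)/11 = 76.0909
Numerator Σ_{t=1}^{10}(y_t−ȳ)(y_{t+1}−ȳ) = 204.5372
Denominator Σ(y_t−ȳ)² = 300.9091
r_1 = 204.5372 / 300.9091 = 0.680

0.680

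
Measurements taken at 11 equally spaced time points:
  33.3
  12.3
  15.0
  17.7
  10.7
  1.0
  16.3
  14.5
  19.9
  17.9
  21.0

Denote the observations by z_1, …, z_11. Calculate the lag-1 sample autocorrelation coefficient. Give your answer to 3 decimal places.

Mean z̄ = (33.3 + 12.3 + 15.0 + 17.7 + 10.7 + 1.0 + 16.3 + 14.5 + 19.9 + 17.9 + 21.0)/11 = 16.3273
Numerator Σ_{t=1}^{10}(z_t−z̄)(z_{t+1}−z̄) = 20.6029
Denominator Σ(z_t−z̄)² = 614.9418
r_1 = 20.6029 / 614.9418 = 0.034

0.034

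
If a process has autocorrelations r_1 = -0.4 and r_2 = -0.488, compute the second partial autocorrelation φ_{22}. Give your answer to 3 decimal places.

-0.771

φ_{22} = (r_2 − r_1²) / (1 − r_1²)
r_1² = (-0.4)² = 0.16
Numerator = -0.488 − 0.1600 = -0.6480; denominator = 1 − 0.1600 = 0.8400
φ_{22} = -0.6480 / 0.8400 = -0.771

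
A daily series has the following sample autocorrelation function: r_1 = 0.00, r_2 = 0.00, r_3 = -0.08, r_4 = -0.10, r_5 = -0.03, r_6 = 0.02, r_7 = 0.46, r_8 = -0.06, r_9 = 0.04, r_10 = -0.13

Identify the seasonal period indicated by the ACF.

The largest autocorrelation is r_7 = 0.46; the remaining lags stay at or below 0.04.
The dominant spike at lag 7 indicates a seasonal period of 7.

7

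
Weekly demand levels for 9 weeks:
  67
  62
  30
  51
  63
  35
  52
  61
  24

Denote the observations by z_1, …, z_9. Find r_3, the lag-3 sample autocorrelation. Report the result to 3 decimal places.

Mean z̄ = (67 + 62 + 30 + 51 + 63 + 35 + 52 + 61 + 24)/9 = 49.4444
Σ(z_t−z̄)(z_{t+3}−z̄) = (27.3086) + (170.1975) + (280.8642) + (3.9753) + (156.6420) + (367.5309) = 1006.5185
Denominator Σ(z_t−z̄)² = 2026.2222
r_3 = 1006.5185 / 2026.2222 = 0.497

0.497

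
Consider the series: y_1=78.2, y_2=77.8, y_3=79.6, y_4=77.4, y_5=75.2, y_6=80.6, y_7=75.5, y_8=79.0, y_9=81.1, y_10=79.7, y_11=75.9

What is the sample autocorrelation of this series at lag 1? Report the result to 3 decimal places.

-0.287

Mean ȳ = (78.2 + 77.8 + 79.6 + 77.4 + 75.2 + 80.6 + 75.5 + 79.0 + 81.1 + 79.7 + 75.9)/11 = 78.1818
Numerator Σ_{t=1}^{10}(y_t−ȳ)(y_{t+1}−ȳ) = -11.8621
Denominator Σ(y_t−ȳ)² = 41.3964
r_1 = -11.8621 / 41.3964 = -0.287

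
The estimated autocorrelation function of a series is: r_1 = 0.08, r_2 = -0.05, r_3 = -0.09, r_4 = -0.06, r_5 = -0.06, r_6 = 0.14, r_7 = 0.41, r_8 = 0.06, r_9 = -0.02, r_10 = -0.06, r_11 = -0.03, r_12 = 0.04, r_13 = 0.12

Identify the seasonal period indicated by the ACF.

7

The largest autocorrelation is r_7 = 0.41; the remaining lags stay at or below 0.14.
The dominant spike at lag 7 indicates a seasonal period of 7.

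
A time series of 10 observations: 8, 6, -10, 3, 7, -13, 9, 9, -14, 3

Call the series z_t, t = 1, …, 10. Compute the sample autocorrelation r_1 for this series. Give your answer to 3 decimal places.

-0.399

Mean z̄ = (8 + 6 − 10 + 3 + 7 − 13 + 9 + 9 − 14 + 3)/10 = 0.8000
Numerator Σ_{t=1}^{9}(z_t−z̄)(z_{t+1}−z̄) = -314.2400
Denominator Σ(z_t−z̄)² = 787.6000
r_1 = -314.2400 / 787.6000 = -0.399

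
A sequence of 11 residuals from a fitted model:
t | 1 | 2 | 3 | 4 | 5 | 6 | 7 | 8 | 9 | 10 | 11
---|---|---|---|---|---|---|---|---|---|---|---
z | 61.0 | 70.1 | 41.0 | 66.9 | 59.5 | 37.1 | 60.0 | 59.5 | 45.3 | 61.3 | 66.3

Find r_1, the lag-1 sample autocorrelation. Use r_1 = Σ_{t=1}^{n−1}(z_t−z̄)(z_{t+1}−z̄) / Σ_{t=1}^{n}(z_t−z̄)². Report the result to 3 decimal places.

Mean z̄ = (61.0 + 70.1 + 41.0 + 66.9 + 59.5 + 37.1 + 60.0 + 59.5 + 45.3 + 61.3 + 66.3)/11 = 57.0909
Numerator Σ_{t=1}^{10}(z_t−z̄)(z_{t+1}−z̄) = -431.2601
Denominator Σ(z_t−z̄)² = 1200.9091
r_1 = -431.2601 / 1200.9091 = -0.359

-0.359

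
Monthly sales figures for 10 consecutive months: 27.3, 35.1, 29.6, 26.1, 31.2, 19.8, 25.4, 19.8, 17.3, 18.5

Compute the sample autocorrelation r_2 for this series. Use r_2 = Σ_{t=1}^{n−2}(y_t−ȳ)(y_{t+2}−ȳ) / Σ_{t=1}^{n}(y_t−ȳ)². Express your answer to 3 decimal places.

Mean ȳ = (27.3 + 35.1 + 29.6 + 26.1 + 31.2 + 19.8 + 25.4 + 19.8 + 17.3 + 18.5)/10 = 25.0100
Numerator Σ_{t=1}^{8}(y_t−ȳ)(y_{t+2}−ȳ) = 104.7108
Denominator Σ(y_t−ȳ)² = 323.8890
r_2 = 104.7108 / 323.8890 = 0.323

0.323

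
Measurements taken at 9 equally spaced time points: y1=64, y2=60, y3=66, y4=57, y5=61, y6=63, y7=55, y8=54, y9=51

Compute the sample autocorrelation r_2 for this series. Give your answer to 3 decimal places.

Mean ȳ = (64 + 60 + 66 + 57 + 61 + 63 + 55 + 54 + 51)/9 = 59.0000
Σ(y_t−ȳ)(y_{t+2}−ȳ) = (35.0000) + (-2.0000) + (14.0000) + (-8.0000) + (-8.0000) + (-20.0000) + (32.0000) = 43.0000
Denominator Σ(y_t−ȳ)² = 204.0000
r_2 = 43.0000 / 204.0000 = 0.211

0.211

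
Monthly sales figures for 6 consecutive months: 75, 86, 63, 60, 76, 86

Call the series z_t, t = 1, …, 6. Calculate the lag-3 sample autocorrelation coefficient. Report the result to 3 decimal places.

Mean z̄ = (75 + 86 + 63 + 60 + 76 + 86)/6 = 74.3333
Numerator Σ_{t=1}^{3}(z_t−z̄)(z_{t+3}−z̄) = -122.3333
Denominator Σ(z_t−z̄)² = 609.3333
r_3 = -122.3333 / 609.3333 = -0.201

-0.201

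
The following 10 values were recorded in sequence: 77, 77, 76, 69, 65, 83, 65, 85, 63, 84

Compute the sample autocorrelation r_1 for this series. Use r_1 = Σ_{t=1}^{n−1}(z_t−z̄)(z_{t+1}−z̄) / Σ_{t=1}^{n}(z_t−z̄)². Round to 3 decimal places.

-0.696

Mean z̄ = (77 + 77 + 76 + 69 + 65 + 83 + 65 + 85 + 63 + 84)/10 = 74.4000
Numerator Σ_{t=1}^{9}(z_t−z̄)(z_{t+1}−z̄) = -438.5600
Denominator Σ(z_t−z̄)² = 630.4000
r_1 = -438.5600 / 630.4000 = -0.696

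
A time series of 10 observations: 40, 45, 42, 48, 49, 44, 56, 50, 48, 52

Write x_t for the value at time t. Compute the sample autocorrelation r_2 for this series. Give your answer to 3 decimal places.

Mean x̄ = (40 + 45 + 42 + 48 + 49 + 44 + 56 + 50 + 48 + 52)/10 = 47.4000
Numerator Σ_{t=1}^{8}(x_t−x̄)(x_{t+2}−x̄) = 49.8800
Denominator Σ(x_t−x̄)² = 206.4000
r_2 = 49.8800 / 206.4000 = 0.242

0.242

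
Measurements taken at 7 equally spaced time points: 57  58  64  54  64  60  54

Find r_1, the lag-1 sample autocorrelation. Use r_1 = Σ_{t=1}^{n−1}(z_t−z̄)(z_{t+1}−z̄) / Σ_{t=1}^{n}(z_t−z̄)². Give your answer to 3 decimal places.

Mean z̄ = (57 + 58 + 64 + 54 + 64 + 60 + 54)/7 = 58.7143
Deviations from mean: -1.7143, -0.7143, 5.2857, -4.7143, 5.2857, 1.2857, -4.7143
Numerator Σ_{t=1}^{6}(z_t−z̄)(z_{t+1}−z̄) = -51.6531
Denominator Σ(z_t−z̄)² = 105.4286
r_1 = -51.6531 / 105.4286 = -0.490

-0.490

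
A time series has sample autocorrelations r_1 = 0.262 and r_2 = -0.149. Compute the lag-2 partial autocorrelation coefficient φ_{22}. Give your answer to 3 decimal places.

φ_{22} = (r_2 − r_1²) / (1 − r_1²)
r_1² = (0.262)² = 0.068644
Numerator = -0.149 − 0.0686 = -0.2176; denominator = 1 − 0.0686 = 0.9314
φ_{22} = -0.2176 / 0.9314 = -0.234

-0.234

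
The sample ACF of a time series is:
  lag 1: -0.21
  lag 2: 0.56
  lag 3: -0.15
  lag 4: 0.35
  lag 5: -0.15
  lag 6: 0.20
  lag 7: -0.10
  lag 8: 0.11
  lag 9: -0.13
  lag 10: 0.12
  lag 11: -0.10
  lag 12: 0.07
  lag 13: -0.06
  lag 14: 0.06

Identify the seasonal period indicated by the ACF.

The largest autocorrelation is r_2 = 0.56, with weaker echoes at lags 4 (0.35) and 6 (0.20); the remaining lags stay at or below 0.12.
The dominant spike at lag 2 indicates a seasonal period of 2.

2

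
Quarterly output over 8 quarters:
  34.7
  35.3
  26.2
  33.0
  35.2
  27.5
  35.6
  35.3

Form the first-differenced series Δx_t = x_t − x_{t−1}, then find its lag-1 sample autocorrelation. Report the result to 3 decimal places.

First differences Δx: 0.6, -9.1, 6.8, 2.2, -7.7, 8.1, -0.3
Mean of differences = 0.0857
Numerator Σ(Δx_t−Δx̄)(Δx_{t+1}−Δx̄) = -134.1531
Denominator Σ(Δx_t−Δx̄)² = 259.1886
r_1(Δx) = -134.1531 / 259.1886 = -0.518

-0.518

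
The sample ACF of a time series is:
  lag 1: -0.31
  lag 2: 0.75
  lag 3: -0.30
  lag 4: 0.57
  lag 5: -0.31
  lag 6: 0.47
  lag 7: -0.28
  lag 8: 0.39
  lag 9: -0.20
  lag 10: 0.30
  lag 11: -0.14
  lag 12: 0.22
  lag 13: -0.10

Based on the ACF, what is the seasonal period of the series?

2

The largest autocorrelation is r_2 = 0.75, with weaker echoes at lags 4 (0.57), 6 (0.47), 8 (0.39), 10 (0.30) and 12 (0.22); the remaining lags stay at or below -0.10.
The dominant spike at lag 2 indicates a seasonal period of 2.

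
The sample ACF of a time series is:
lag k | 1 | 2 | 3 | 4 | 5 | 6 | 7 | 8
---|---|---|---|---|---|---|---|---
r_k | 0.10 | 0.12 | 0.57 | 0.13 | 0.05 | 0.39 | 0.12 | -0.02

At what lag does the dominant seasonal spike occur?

The largest autocorrelation is r_3 = 0.57, with a weaker echo at lag 6 (0.39); the remaining lags stay at or below 0.13.
The dominant spike at lag 3 indicates a seasonal period of 3.

3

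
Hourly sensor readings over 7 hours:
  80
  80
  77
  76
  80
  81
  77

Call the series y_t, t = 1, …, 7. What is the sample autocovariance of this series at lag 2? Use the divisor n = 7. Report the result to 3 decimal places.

-2.329

Mean ȳ = (80 + 80 + 77 + 76 + 80 + 81 + 77)/7 = 78.7143
Deviations: 1.2857, 1.2857, -1.7143, -2.7143, 1.2857, 2.2857, -1.7143
Σ_{t=1}^{5}(y_t−ȳ)(y_{t+2}−ȳ) = -16.3061
γ_2 = -16.3061 / 7 = -2.329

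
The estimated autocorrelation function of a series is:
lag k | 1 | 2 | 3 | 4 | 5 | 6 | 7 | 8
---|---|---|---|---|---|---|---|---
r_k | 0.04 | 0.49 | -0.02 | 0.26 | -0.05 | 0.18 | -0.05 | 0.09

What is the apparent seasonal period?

The largest autocorrelation is r_2 = 0.49, with weaker echoes at lags 4 (0.26) and 6 (0.18); the remaining lags stay at or below 0.09.
The dominant spike at lag 2 indicates a seasonal period of 2.

2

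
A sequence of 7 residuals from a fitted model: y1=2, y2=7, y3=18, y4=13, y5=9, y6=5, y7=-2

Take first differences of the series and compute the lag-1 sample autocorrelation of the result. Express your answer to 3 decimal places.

First differences Δy: 5, 11, -5, -4, -4, -7
Mean of differences = -0.6667
Numerator Σ(Δy_t−Δȳ)(Δy_{t+1}−Δȳ) = 62.2222
Denominator Σ(Δy_t−Δȳ)² = 249.3333
r_1(Δy) = 62.2222 / 249.3333 = 0.250

0.250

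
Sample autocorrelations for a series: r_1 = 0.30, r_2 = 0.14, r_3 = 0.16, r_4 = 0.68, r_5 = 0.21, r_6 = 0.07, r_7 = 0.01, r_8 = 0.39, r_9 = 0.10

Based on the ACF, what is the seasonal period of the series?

4

The largest autocorrelation is r_4 = 0.68, with a weaker echo at lag 8 (0.39); the remaining lags stay at or below 0.30. The elevated value at lag 1 (0.30), dropping to 0.14 at lag 2, reflects decaying short-term dependence rather than seasonality.
The dominant spike at lag 4 indicates a seasonal period of 4.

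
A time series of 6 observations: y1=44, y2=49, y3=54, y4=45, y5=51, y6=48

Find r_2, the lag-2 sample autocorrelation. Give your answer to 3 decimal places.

-0.158

Mean ȳ = (44 + 49 + 54 + 45 + 51 + 48)/6 = 48.5000
Deviations from mean: -4.5000, 0.5000, 5.5000, -3.5000, 2.5000, -0.5000
Σ(y_t−ȳ)(y_{t+2}−ȳ) = (-24.7500) + (-1.7500) + (13.7500) + (1.7500) = -11.0000
Denominator Σ(y_t−ȳ)² = 69.5000
r_2 = -11.0000 / 69.5000 = -0.158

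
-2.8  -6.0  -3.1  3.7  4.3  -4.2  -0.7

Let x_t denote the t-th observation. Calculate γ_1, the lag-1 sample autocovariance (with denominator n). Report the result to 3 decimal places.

2.354

Mean x̄ = (-2.8 − 6.0 − 3.1 + 3.7 + 4.3 − 4.2 − 0.7)/7 = -1.2571
Deviations: -1.5429, -4.7429, -1.8429, 4.9571, 5.5571, -2.9429, 0.5571
Σ_{t=1}^{6}(x_t−x̄)(x_{t+1}−x̄) = 16.4767
γ_1 = 16.4767 / 7 = 2.354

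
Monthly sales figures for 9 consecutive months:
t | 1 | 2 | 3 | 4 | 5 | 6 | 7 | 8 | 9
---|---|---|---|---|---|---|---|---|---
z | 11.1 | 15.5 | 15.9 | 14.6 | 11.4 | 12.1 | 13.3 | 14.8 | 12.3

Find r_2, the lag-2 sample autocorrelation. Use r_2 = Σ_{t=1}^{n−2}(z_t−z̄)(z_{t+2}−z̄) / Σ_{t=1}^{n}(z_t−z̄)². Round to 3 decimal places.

-0.431

Mean z̄ = (11.1 + 15.5 + 15.9 + 14.6 + 11.4 + 12.1 + 13.3 + 14.8 + 12.3)/9 = 13.4444
Numerator Σ_{t=1}^{7}(z_t−z̄)(z_{t+2}−z̄) = -11.3173
Denominator Σ(z_t−z̄)² = 26.2422
r_2 = -11.3173 / 26.2422 = -0.431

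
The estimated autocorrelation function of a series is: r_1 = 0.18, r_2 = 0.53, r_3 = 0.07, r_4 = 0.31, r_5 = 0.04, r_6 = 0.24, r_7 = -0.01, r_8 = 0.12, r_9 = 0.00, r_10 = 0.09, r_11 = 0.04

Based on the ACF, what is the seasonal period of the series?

The largest autocorrelation is r_2 = 0.53, with weaker echoes at lags 4 (0.31) and 6 (0.24); the remaining lags stay at or below 0.18.
The dominant spike at lag 2 indicates a seasonal period of 2.

2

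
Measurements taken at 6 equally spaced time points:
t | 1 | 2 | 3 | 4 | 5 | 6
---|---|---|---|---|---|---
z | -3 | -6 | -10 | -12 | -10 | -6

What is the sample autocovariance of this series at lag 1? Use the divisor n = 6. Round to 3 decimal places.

3.162

Mean z̄ = (-3 − 6 − 10 − 12 − 10 − 6)/6 = -7.8333
Σ_{t=1}^{5}(z_t−z̄)(z_{t+1}−z̄) = 18.9722
γ_1 = 18.9722 / 6 = 3.162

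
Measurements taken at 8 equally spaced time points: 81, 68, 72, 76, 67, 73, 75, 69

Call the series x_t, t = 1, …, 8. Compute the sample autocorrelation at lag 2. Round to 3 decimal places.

-0.200

Mean x̄ = (81 + 68 + 72 + 76 + 67 + 73 + 75 + 69)/8 = 72.6250
Deviations from mean: 8.3750, -4.6250, -0.6250, 3.3750, -5.6250, 0.3750, 2.3750, -3.6250
Numerator Σ_{t=1}^{6}(x_t−x̄)(x_{t+2}−x̄) = -30.7813
Denominator Σ(x_t−x̄)² = 153.8750
r_2 = -30.7813 / 153.8750 = -0.200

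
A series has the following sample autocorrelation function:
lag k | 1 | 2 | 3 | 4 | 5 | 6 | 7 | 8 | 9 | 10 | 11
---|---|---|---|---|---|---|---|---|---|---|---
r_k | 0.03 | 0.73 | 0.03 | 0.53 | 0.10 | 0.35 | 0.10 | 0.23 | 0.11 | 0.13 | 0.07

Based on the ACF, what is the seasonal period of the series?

The largest autocorrelation is r_2 = 0.73, with weaker echoes at lags 4 (0.53), 6 (0.35) and 8 (0.23); the remaining lags stay at or below 0.13.
The dominant spike at lag 2 indicates a seasonal period of 2.

2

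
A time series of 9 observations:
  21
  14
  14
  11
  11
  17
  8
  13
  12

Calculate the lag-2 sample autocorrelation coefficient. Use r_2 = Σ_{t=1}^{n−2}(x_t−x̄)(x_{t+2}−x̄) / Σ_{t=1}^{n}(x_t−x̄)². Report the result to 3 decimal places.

Mean x̄ = (21 + 14 + 14 + 11 + 11 + 17 + 8 + 13 + 12)/9 = 13.4444
Σ(x_t−x̄)(x_{t+2}−x̄) = (4.1975) + (-1.3580) + (-1.3580) + (-8.6914) + (13.3086) + (-1.5802) + (7.8642) = 12.3827
Denominator Σ(x_t−x̄)² = 114.2222
r_2 = 12.3827 / 114.2222 = 0.108

0.108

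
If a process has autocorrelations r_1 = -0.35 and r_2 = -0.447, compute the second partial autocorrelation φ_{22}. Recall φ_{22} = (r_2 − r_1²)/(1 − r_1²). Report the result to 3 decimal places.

φ_{22} = (r_2 − r_1²) / (1 − r_1²)
r_1² = (-0.35)² = 0.1225
Numerator = -0.447 − 0.1225 = -0.5695; denominator = 1 − 0.1225 = 0.8775
φ_{22} = -0.5695 / 0.8775 = -0.649

-0.649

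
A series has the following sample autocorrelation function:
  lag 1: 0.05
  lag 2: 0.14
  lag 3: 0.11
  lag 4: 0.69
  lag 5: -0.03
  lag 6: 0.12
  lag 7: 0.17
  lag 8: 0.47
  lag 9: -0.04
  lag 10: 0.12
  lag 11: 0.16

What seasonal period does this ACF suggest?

4

The largest autocorrelation is r_4 = 0.69, with a weaker echo at lag 8 (0.47); the remaining lags stay at or below 0.17.
The dominant spike at lag 4 indicates a seasonal period of 4.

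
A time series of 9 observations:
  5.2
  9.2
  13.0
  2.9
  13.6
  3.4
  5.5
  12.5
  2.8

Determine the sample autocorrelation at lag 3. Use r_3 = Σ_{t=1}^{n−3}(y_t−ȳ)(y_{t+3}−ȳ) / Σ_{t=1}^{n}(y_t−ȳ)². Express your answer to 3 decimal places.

Mean ȳ = (5.2 + 9.2 + 13.0 + 2.9 + 13.6 + 3.4 + 5.5 + 12.5 + 2.8)/9 = 7.5667
Numerator Σ_{t=1}^{6}(y_t−ȳ)(y_{t+3}−ȳ) = 57.5300
Denominator Σ(y_t−ȳ)² = 164.6600
r_3 = 57.5300 / 164.6600 = 0.349

0.349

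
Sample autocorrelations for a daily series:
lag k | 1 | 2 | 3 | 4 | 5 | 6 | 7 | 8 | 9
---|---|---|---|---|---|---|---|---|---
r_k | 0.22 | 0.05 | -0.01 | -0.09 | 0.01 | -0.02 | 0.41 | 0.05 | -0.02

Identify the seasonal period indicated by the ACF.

The largest autocorrelation is r_7 = 0.41; the remaining lags stay at or below 0.22. The elevated value at lag 1 (0.22), dropping to 0.05 at lag 2, reflects decaying short-term dependence rather than seasonality.
The dominant spike at lag 7 indicates a seasonal period of 7.

7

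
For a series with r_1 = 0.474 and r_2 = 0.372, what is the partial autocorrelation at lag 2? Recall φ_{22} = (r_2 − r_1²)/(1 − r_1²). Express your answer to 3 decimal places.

0.190

φ_{22} = (r_2 − r_1²) / (1 − r_1²)
r_1² = (0.474)² = 0.224676
Numerator = 0.372 − 0.2247 = 0.1473; denominator = 1 − 0.2247 = 0.7753
φ_{22} = 0.1473 / 0.7753 = 0.190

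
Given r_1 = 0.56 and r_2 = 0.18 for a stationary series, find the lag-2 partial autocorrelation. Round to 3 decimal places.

-0.195

φ_{22} = (r_2 − r_1²) / (1 − r_1²)
r_1² = (0.56)² = 0.3136
Numerator = 0.18 − 0.3136 = -0.1336; denominator = 1 − 0.3136 = 0.6864
φ_{22} = -0.1336 / 0.6864 = -0.195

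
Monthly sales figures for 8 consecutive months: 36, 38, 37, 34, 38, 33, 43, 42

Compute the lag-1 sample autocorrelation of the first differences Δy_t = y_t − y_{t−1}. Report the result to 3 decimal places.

First differences Δy: 2, -1, -3, 4, -5, 10, -1
Mean of differences = 0.8571
Numerator Σ(Δy_t−Δȳ)(Δy_{t+1}−Δȳ) = -96.0204
Denominator Σ(Δy_t−Δȳ)² = 150.8571
r_1(Δy) = -96.0204 / 150.8571 = -0.636

-0.636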